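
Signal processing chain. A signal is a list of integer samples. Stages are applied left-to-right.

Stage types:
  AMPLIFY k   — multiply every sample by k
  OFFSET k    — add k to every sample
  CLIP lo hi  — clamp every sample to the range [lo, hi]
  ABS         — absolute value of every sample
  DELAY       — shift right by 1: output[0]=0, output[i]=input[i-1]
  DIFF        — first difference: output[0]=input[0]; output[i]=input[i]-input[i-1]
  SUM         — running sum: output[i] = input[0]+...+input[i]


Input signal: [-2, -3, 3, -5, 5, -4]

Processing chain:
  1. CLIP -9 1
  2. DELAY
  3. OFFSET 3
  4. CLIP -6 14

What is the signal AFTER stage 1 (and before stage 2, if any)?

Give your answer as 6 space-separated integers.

Input: [-2, -3, 3, -5, 5, -4]
Stage 1 (CLIP -9 1): clip(-2,-9,1)=-2, clip(-3,-9,1)=-3, clip(3,-9,1)=1, clip(-5,-9,1)=-5, clip(5,-9,1)=1, clip(-4,-9,1)=-4 -> [-2, -3, 1, -5, 1, -4]

Answer: -2 -3 1 -5 1 -4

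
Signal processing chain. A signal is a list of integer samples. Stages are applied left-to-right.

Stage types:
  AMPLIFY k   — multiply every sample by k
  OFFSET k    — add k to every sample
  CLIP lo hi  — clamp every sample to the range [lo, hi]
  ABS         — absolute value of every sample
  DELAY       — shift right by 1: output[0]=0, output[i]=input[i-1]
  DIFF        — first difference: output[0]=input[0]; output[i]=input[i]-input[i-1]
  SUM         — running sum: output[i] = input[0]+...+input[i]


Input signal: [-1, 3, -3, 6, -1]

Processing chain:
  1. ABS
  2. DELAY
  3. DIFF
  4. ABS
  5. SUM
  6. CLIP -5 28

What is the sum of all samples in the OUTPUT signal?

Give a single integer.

Answer: 13

Derivation:
Input: [-1, 3, -3, 6, -1]
Stage 1 (ABS): |-1|=1, |3|=3, |-3|=3, |6|=6, |-1|=1 -> [1, 3, 3, 6, 1]
Stage 2 (DELAY): [0, 1, 3, 3, 6] = [0, 1, 3, 3, 6] -> [0, 1, 3, 3, 6]
Stage 3 (DIFF): s[0]=0, 1-0=1, 3-1=2, 3-3=0, 6-3=3 -> [0, 1, 2, 0, 3]
Stage 4 (ABS): |0|=0, |1|=1, |2|=2, |0|=0, |3|=3 -> [0, 1, 2, 0, 3]
Stage 5 (SUM): sum[0..0]=0, sum[0..1]=1, sum[0..2]=3, sum[0..3]=3, sum[0..4]=6 -> [0, 1, 3, 3, 6]
Stage 6 (CLIP -5 28): clip(0,-5,28)=0, clip(1,-5,28)=1, clip(3,-5,28)=3, clip(3,-5,28)=3, clip(6,-5,28)=6 -> [0, 1, 3, 3, 6]
Output sum: 13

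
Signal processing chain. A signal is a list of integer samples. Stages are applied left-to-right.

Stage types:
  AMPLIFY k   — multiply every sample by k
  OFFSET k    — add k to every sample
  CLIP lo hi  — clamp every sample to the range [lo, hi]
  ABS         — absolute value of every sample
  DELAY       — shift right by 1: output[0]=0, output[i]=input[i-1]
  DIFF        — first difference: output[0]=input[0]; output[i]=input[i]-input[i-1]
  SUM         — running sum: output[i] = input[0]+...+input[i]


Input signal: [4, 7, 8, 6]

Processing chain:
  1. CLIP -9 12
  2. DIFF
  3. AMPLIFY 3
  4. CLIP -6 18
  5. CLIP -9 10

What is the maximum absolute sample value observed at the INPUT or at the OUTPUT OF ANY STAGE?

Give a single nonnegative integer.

Input: [4, 7, 8, 6] (max |s|=8)
Stage 1 (CLIP -9 12): clip(4,-9,12)=4, clip(7,-9,12)=7, clip(8,-9,12)=8, clip(6,-9,12)=6 -> [4, 7, 8, 6] (max |s|=8)
Stage 2 (DIFF): s[0]=4, 7-4=3, 8-7=1, 6-8=-2 -> [4, 3, 1, -2] (max |s|=4)
Stage 3 (AMPLIFY 3): 4*3=12, 3*3=9, 1*3=3, -2*3=-6 -> [12, 9, 3, -6] (max |s|=12)
Stage 4 (CLIP -6 18): clip(12,-6,18)=12, clip(9,-6,18)=9, clip(3,-6,18)=3, clip(-6,-6,18)=-6 -> [12, 9, 3, -6] (max |s|=12)
Stage 5 (CLIP -9 10): clip(12,-9,10)=10, clip(9,-9,10)=9, clip(3,-9,10)=3, clip(-6,-9,10)=-6 -> [10, 9, 3, -6] (max |s|=10)
Overall max amplitude: 12

Answer: 12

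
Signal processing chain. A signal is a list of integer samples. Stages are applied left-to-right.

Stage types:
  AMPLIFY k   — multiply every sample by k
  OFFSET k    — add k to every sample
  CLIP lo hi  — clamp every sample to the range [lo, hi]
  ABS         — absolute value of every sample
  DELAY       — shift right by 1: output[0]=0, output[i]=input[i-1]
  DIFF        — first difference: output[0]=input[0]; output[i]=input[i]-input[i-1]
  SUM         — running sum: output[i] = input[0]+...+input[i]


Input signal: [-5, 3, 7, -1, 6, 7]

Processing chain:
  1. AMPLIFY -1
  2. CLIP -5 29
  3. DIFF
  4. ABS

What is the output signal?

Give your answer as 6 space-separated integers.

Input: [-5, 3, 7, -1, 6, 7]
Stage 1 (AMPLIFY -1): -5*-1=5, 3*-1=-3, 7*-1=-7, -1*-1=1, 6*-1=-6, 7*-1=-7 -> [5, -3, -7, 1, -6, -7]
Stage 2 (CLIP -5 29): clip(5,-5,29)=5, clip(-3,-5,29)=-3, clip(-7,-5,29)=-5, clip(1,-5,29)=1, clip(-6,-5,29)=-5, clip(-7,-5,29)=-5 -> [5, -3, -5, 1, -5, -5]
Stage 3 (DIFF): s[0]=5, -3-5=-8, -5--3=-2, 1--5=6, -5-1=-6, -5--5=0 -> [5, -8, -2, 6, -6, 0]
Stage 4 (ABS): |5|=5, |-8|=8, |-2|=2, |6|=6, |-6|=6, |0|=0 -> [5, 8, 2, 6, 6, 0]

Answer: 5 8 2 6 6 0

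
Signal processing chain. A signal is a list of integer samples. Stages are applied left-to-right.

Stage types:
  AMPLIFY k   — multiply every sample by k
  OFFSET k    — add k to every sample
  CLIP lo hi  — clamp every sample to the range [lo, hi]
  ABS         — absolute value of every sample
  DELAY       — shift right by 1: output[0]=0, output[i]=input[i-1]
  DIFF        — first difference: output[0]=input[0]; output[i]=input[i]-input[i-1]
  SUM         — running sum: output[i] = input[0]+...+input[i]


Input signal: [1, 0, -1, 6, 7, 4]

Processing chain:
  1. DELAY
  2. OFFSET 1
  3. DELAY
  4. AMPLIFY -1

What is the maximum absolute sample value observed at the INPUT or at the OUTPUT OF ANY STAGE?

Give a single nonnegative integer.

Answer: 8

Derivation:
Input: [1, 0, -1, 6, 7, 4] (max |s|=7)
Stage 1 (DELAY): [0, 1, 0, -1, 6, 7] = [0, 1, 0, -1, 6, 7] -> [0, 1, 0, -1, 6, 7] (max |s|=7)
Stage 2 (OFFSET 1): 0+1=1, 1+1=2, 0+1=1, -1+1=0, 6+1=7, 7+1=8 -> [1, 2, 1, 0, 7, 8] (max |s|=8)
Stage 3 (DELAY): [0, 1, 2, 1, 0, 7] = [0, 1, 2, 1, 0, 7] -> [0, 1, 2, 1, 0, 7] (max |s|=7)
Stage 4 (AMPLIFY -1): 0*-1=0, 1*-1=-1, 2*-1=-2, 1*-1=-1, 0*-1=0, 7*-1=-7 -> [0, -1, -2, -1, 0, -7] (max |s|=7)
Overall max amplitude: 8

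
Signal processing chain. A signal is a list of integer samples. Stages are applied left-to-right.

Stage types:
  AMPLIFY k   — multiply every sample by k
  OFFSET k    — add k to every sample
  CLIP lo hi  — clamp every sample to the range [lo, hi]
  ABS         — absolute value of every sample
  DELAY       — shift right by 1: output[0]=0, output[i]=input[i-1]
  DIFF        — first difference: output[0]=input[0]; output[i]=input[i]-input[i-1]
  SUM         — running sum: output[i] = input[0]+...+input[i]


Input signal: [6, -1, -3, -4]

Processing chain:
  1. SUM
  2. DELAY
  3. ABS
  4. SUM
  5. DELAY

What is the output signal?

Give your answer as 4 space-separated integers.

Answer: 0 0 6 11

Derivation:
Input: [6, -1, -3, -4]
Stage 1 (SUM): sum[0..0]=6, sum[0..1]=5, sum[0..2]=2, sum[0..3]=-2 -> [6, 5, 2, -2]
Stage 2 (DELAY): [0, 6, 5, 2] = [0, 6, 5, 2] -> [0, 6, 5, 2]
Stage 3 (ABS): |0|=0, |6|=6, |5|=5, |2|=2 -> [0, 6, 5, 2]
Stage 4 (SUM): sum[0..0]=0, sum[0..1]=6, sum[0..2]=11, sum[0..3]=13 -> [0, 6, 11, 13]
Stage 5 (DELAY): [0, 0, 6, 11] = [0, 0, 6, 11] -> [0, 0, 6, 11]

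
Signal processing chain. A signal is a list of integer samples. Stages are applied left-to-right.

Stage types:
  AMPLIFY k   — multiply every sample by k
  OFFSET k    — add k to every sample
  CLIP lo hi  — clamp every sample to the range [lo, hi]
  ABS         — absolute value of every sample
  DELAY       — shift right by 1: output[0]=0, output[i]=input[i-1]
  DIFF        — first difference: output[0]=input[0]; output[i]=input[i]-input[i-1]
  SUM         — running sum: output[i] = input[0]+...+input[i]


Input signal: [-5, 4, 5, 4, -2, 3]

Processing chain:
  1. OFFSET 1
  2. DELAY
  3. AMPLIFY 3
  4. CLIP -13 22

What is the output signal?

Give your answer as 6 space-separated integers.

Answer: 0 -12 15 18 15 -3

Derivation:
Input: [-5, 4, 5, 4, -2, 3]
Stage 1 (OFFSET 1): -5+1=-4, 4+1=5, 5+1=6, 4+1=5, -2+1=-1, 3+1=4 -> [-4, 5, 6, 5, -1, 4]
Stage 2 (DELAY): [0, -4, 5, 6, 5, -1] = [0, -4, 5, 6, 5, -1] -> [0, -4, 5, 6, 5, -1]
Stage 3 (AMPLIFY 3): 0*3=0, -4*3=-12, 5*3=15, 6*3=18, 5*3=15, -1*3=-3 -> [0, -12, 15, 18, 15, -3]
Stage 4 (CLIP -13 22): clip(0,-13,22)=0, clip(-12,-13,22)=-12, clip(15,-13,22)=15, clip(18,-13,22)=18, clip(15,-13,22)=15, clip(-3,-13,22)=-3 -> [0, -12, 15, 18, 15, -3]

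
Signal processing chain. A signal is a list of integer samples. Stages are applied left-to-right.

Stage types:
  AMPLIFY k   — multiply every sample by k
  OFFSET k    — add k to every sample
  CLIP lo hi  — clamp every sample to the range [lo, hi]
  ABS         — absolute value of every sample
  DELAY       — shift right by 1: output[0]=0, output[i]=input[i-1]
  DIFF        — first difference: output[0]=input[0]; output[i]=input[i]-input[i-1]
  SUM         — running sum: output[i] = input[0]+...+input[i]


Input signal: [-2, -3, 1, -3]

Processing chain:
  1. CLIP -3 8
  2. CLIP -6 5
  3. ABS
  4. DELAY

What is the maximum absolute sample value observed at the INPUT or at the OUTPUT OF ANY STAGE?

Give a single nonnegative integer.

Answer: 3

Derivation:
Input: [-2, -3, 1, -3] (max |s|=3)
Stage 1 (CLIP -3 8): clip(-2,-3,8)=-2, clip(-3,-3,8)=-3, clip(1,-3,8)=1, clip(-3,-3,8)=-3 -> [-2, -3, 1, -3] (max |s|=3)
Stage 2 (CLIP -6 5): clip(-2,-6,5)=-2, clip(-3,-6,5)=-3, clip(1,-6,5)=1, clip(-3,-6,5)=-3 -> [-2, -3, 1, -3] (max |s|=3)
Stage 3 (ABS): |-2|=2, |-3|=3, |1|=1, |-3|=3 -> [2, 3, 1, 3] (max |s|=3)
Stage 4 (DELAY): [0, 2, 3, 1] = [0, 2, 3, 1] -> [0, 2, 3, 1] (max |s|=3)
Overall max amplitude: 3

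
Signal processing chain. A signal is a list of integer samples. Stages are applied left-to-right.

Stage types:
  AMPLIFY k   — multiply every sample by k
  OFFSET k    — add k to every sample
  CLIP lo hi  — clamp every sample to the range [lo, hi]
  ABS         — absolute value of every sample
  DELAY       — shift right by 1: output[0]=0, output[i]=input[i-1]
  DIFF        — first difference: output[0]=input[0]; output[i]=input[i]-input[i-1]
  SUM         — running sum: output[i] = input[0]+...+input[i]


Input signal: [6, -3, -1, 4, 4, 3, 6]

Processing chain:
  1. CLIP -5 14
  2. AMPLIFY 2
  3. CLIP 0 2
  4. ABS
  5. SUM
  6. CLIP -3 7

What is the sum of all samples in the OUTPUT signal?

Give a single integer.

Answer: 30

Derivation:
Input: [6, -3, -1, 4, 4, 3, 6]
Stage 1 (CLIP -5 14): clip(6,-5,14)=6, clip(-3,-5,14)=-3, clip(-1,-5,14)=-1, clip(4,-5,14)=4, clip(4,-5,14)=4, clip(3,-5,14)=3, clip(6,-5,14)=6 -> [6, -3, -1, 4, 4, 3, 6]
Stage 2 (AMPLIFY 2): 6*2=12, -3*2=-6, -1*2=-2, 4*2=8, 4*2=8, 3*2=6, 6*2=12 -> [12, -6, -2, 8, 8, 6, 12]
Stage 3 (CLIP 0 2): clip(12,0,2)=2, clip(-6,0,2)=0, clip(-2,0,2)=0, clip(8,0,2)=2, clip(8,0,2)=2, clip(6,0,2)=2, clip(12,0,2)=2 -> [2, 0, 0, 2, 2, 2, 2]
Stage 4 (ABS): |2|=2, |0|=0, |0|=0, |2|=2, |2|=2, |2|=2, |2|=2 -> [2, 0, 0, 2, 2, 2, 2]
Stage 5 (SUM): sum[0..0]=2, sum[0..1]=2, sum[0..2]=2, sum[0..3]=4, sum[0..4]=6, sum[0..5]=8, sum[0..6]=10 -> [2, 2, 2, 4, 6, 8, 10]
Stage 6 (CLIP -3 7): clip(2,-3,7)=2, clip(2,-3,7)=2, clip(2,-3,7)=2, clip(4,-3,7)=4, clip(6,-3,7)=6, clip(8,-3,7)=7, clip(10,-3,7)=7 -> [2, 2, 2, 4, 6, 7, 7]
Output sum: 30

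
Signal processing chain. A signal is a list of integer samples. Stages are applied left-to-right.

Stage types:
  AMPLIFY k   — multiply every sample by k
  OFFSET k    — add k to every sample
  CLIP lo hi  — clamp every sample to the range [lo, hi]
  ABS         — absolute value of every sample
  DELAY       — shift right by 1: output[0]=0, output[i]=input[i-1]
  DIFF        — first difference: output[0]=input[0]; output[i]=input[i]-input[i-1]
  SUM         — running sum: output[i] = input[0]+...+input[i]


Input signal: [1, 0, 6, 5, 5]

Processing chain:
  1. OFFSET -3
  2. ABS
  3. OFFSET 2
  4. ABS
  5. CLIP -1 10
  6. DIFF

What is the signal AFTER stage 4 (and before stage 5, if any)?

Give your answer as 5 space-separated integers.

Answer: 4 5 5 4 4

Derivation:
Input: [1, 0, 6, 5, 5]
Stage 1 (OFFSET -3): 1+-3=-2, 0+-3=-3, 6+-3=3, 5+-3=2, 5+-3=2 -> [-2, -3, 3, 2, 2]
Stage 2 (ABS): |-2|=2, |-3|=3, |3|=3, |2|=2, |2|=2 -> [2, 3, 3, 2, 2]
Stage 3 (OFFSET 2): 2+2=4, 3+2=5, 3+2=5, 2+2=4, 2+2=4 -> [4, 5, 5, 4, 4]
Stage 4 (ABS): |4|=4, |5|=5, |5|=5, |4|=4, |4|=4 -> [4, 5, 5, 4, 4]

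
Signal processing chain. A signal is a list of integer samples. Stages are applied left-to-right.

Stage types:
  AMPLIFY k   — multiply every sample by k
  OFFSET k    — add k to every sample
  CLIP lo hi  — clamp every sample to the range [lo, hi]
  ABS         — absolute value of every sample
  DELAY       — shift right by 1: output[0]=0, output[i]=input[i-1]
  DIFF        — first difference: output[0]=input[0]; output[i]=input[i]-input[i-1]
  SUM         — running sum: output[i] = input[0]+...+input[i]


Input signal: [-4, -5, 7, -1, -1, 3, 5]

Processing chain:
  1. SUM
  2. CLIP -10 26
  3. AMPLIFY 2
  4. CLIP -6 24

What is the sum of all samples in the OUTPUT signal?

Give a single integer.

Answer: -22

Derivation:
Input: [-4, -5, 7, -1, -1, 3, 5]
Stage 1 (SUM): sum[0..0]=-4, sum[0..1]=-9, sum[0..2]=-2, sum[0..3]=-3, sum[0..4]=-4, sum[0..5]=-1, sum[0..6]=4 -> [-4, -9, -2, -3, -4, -1, 4]
Stage 2 (CLIP -10 26): clip(-4,-10,26)=-4, clip(-9,-10,26)=-9, clip(-2,-10,26)=-2, clip(-3,-10,26)=-3, clip(-4,-10,26)=-4, clip(-1,-10,26)=-1, clip(4,-10,26)=4 -> [-4, -9, -2, -3, -4, -1, 4]
Stage 3 (AMPLIFY 2): -4*2=-8, -9*2=-18, -2*2=-4, -3*2=-6, -4*2=-8, -1*2=-2, 4*2=8 -> [-8, -18, -4, -6, -8, -2, 8]
Stage 4 (CLIP -6 24): clip(-8,-6,24)=-6, clip(-18,-6,24)=-6, clip(-4,-6,24)=-4, clip(-6,-6,24)=-6, clip(-8,-6,24)=-6, clip(-2,-6,24)=-2, clip(8,-6,24)=8 -> [-6, -6, -4, -6, -6, -2, 8]
Output sum: -22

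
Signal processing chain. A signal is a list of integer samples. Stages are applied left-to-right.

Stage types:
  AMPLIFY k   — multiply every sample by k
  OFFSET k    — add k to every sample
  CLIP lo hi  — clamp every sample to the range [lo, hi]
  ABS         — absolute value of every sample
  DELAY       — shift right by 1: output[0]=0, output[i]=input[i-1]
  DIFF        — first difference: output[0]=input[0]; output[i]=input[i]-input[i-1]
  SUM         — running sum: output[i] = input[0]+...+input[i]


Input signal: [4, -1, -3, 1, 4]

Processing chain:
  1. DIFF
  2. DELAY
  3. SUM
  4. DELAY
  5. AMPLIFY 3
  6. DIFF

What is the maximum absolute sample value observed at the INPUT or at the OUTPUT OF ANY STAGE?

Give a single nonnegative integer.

Answer: 15

Derivation:
Input: [4, -1, -3, 1, 4] (max |s|=4)
Stage 1 (DIFF): s[0]=4, -1-4=-5, -3--1=-2, 1--3=4, 4-1=3 -> [4, -5, -2, 4, 3] (max |s|=5)
Stage 2 (DELAY): [0, 4, -5, -2, 4] = [0, 4, -5, -2, 4] -> [0, 4, -5, -2, 4] (max |s|=5)
Stage 3 (SUM): sum[0..0]=0, sum[0..1]=4, sum[0..2]=-1, sum[0..3]=-3, sum[0..4]=1 -> [0, 4, -1, -3, 1] (max |s|=4)
Stage 4 (DELAY): [0, 0, 4, -1, -3] = [0, 0, 4, -1, -3] -> [0, 0, 4, -1, -3] (max |s|=4)
Stage 5 (AMPLIFY 3): 0*3=0, 0*3=0, 4*3=12, -1*3=-3, -3*3=-9 -> [0, 0, 12, -3, -9] (max |s|=12)
Stage 6 (DIFF): s[0]=0, 0-0=0, 12-0=12, -3-12=-15, -9--3=-6 -> [0, 0, 12, -15, -6] (max |s|=15)
Overall max amplitude: 15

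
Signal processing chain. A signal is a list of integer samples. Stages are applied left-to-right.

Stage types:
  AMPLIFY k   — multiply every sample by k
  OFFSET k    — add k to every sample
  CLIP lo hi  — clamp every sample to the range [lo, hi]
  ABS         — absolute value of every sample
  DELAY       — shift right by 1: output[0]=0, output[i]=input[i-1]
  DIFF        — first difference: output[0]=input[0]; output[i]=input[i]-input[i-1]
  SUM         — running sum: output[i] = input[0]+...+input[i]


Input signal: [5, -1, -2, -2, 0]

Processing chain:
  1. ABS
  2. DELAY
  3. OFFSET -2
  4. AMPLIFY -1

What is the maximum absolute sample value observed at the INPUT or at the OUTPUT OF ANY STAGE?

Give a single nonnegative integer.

Answer: 5

Derivation:
Input: [5, -1, -2, -2, 0] (max |s|=5)
Stage 1 (ABS): |5|=5, |-1|=1, |-2|=2, |-2|=2, |0|=0 -> [5, 1, 2, 2, 0] (max |s|=5)
Stage 2 (DELAY): [0, 5, 1, 2, 2] = [0, 5, 1, 2, 2] -> [0, 5, 1, 2, 2] (max |s|=5)
Stage 3 (OFFSET -2): 0+-2=-2, 5+-2=3, 1+-2=-1, 2+-2=0, 2+-2=0 -> [-2, 3, -1, 0, 0] (max |s|=3)
Stage 4 (AMPLIFY -1): -2*-1=2, 3*-1=-3, -1*-1=1, 0*-1=0, 0*-1=0 -> [2, -3, 1, 0, 0] (max |s|=3)
Overall max amplitude: 5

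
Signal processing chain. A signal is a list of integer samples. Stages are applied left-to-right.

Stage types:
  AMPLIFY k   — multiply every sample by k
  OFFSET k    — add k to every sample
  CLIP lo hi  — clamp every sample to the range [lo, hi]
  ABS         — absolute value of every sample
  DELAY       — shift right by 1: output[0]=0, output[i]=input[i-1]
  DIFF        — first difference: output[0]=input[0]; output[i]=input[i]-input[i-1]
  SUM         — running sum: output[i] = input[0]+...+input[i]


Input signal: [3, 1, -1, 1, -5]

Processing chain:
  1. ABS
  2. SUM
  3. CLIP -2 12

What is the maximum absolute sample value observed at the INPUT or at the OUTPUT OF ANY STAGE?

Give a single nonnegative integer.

Input: [3, 1, -1, 1, -5] (max |s|=5)
Stage 1 (ABS): |3|=3, |1|=1, |-1|=1, |1|=1, |-5|=5 -> [3, 1, 1, 1, 5] (max |s|=5)
Stage 2 (SUM): sum[0..0]=3, sum[0..1]=4, sum[0..2]=5, sum[0..3]=6, sum[0..4]=11 -> [3, 4, 5, 6, 11] (max |s|=11)
Stage 3 (CLIP -2 12): clip(3,-2,12)=3, clip(4,-2,12)=4, clip(5,-2,12)=5, clip(6,-2,12)=6, clip(11,-2,12)=11 -> [3, 4, 5, 6, 11] (max |s|=11)
Overall max amplitude: 11

Answer: 11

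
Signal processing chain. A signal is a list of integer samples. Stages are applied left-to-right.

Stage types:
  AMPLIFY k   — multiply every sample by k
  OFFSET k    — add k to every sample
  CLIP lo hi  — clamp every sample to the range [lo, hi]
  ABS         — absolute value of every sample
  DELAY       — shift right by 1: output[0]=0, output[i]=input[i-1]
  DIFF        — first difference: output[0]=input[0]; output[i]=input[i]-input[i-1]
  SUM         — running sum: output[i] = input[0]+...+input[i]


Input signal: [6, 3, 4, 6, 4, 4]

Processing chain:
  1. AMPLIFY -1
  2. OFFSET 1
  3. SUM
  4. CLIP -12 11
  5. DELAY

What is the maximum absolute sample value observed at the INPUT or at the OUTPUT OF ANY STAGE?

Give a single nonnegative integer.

Answer: 21

Derivation:
Input: [6, 3, 4, 6, 4, 4] (max |s|=6)
Stage 1 (AMPLIFY -1): 6*-1=-6, 3*-1=-3, 4*-1=-4, 6*-1=-6, 4*-1=-4, 4*-1=-4 -> [-6, -3, -4, -6, -4, -4] (max |s|=6)
Stage 2 (OFFSET 1): -6+1=-5, -3+1=-2, -4+1=-3, -6+1=-5, -4+1=-3, -4+1=-3 -> [-5, -2, -3, -5, -3, -3] (max |s|=5)
Stage 3 (SUM): sum[0..0]=-5, sum[0..1]=-7, sum[0..2]=-10, sum[0..3]=-15, sum[0..4]=-18, sum[0..5]=-21 -> [-5, -7, -10, -15, -18, -21] (max |s|=21)
Stage 4 (CLIP -12 11): clip(-5,-12,11)=-5, clip(-7,-12,11)=-7, clip(-10,-12,11)=-10, clip(-15,-12,11)=-12, clip(-18,-12,11)=-12, clip(-21,-12,11)=-12 -> [-5, -7, -10, -12, -12, -12] (max |s|=12)
Stage 5 (DELAY): [0, -5, -7, -10, -12, -12] = [0, -5, -7, -10, -12, -12] -> [0, -5, -7, -10, -12, -12] (max |s|=12)
Overall max amplitude: 21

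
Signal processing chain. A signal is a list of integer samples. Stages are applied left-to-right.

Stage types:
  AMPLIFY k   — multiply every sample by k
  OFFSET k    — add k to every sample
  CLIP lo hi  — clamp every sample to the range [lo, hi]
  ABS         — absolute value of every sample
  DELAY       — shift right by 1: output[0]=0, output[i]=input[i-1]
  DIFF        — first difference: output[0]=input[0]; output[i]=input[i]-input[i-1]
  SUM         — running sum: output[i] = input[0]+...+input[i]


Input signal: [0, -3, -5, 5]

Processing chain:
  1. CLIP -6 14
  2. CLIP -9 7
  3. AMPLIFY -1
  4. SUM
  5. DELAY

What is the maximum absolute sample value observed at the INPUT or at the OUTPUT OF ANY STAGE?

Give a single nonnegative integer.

Input: [0, -3, -5, 5] (max |s|=5)
Stage 1 (CLIP -6 14): clip(0,-6,14)=0, clip(-3,-6,14)=-3, clip(-5,-6,14)=-5, clip(5,-6,14)=5 -> [0, -3, -5, 5] (max |s|=5)
Stage 2 (CLIP -9 7): clip(0,-9,7)=0, clip(-3,-9,7)=-3, clip(-5,-9,7)=-5, clip(5,-9,7)=5 -> [0, -3, -5, 5] (max |s|=5)
Stage 3 (AMPLIFY -1): 0*-1=0, -3*-1=3, -5*-1=5, 5*-1=-5 -> [0, 3, 5, -5] (max |s|=5)
Stage 4 (SUM): sum[0..0]=0, sum[0..1]=3, sum[0..2]=8, sum[0..3]=3 -> [0, 3, 8, 3] (max |s|=8)
Stage 5 (DELAY): [0, 0, 3, 8] = [0, 0, 3, 8] -> [0, 0, 3, 8] (max |s|=8)
Overall max amplitude: 8

Answer: 8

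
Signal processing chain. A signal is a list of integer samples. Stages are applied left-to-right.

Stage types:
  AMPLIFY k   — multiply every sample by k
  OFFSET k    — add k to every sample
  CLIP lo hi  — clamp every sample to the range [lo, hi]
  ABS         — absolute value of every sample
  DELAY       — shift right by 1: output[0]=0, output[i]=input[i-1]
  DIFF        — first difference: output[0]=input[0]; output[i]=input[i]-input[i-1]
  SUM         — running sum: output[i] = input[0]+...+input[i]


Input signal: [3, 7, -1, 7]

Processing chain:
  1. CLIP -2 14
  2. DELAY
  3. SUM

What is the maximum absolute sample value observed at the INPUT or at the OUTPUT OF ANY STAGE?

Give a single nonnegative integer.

Answer: 10

Derivation:
Input: [3, 7, -1, 7] (max |s|=7)
Stage 1 (CLIP -2 14): clip(3,-2,14)=3, clip(7,-2,14)=7, clip(-1,-2,14)=-1, clip(7,-2,14)=7 -> [3, 7, -1, 7] (max |s|=7)
Stage 2 (DELAY): [0, 3, 7, -1] = [0, 3, 7, -1] -> [0, 3, 7, -1] (max |s|=7)
Stage 3 (SUM): sum[0..0]=0, sum[0..1]=3, sum[0..2]=10, sum[0..3]=9 -> [0, 3, 10, 9] (max |s|=10)
Overall max amplitude: 10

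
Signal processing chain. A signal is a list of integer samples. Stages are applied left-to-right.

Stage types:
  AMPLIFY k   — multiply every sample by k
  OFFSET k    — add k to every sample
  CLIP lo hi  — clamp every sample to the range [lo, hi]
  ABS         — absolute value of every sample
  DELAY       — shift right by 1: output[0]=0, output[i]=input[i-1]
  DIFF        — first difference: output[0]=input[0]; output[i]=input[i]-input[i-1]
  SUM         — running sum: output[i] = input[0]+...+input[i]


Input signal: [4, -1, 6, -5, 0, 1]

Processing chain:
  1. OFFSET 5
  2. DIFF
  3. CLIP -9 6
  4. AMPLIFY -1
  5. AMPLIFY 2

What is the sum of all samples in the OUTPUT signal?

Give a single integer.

Answer: -8

Derivation:
Input: [4, -1, 6, -5, 0, 1]
Stage 1 (OFFSET 5): 4+5=9, -1+5=4, 6+5=11, -5+5=0, 0+5=5, 1+5=6 -> [9, 4, 11, 0, 5, 6]
Stage 2 (DIFF): s[0]=9, 4-9=-5, 11-4=7, 0-11=-11, 5-0=5, 6-5=1 -> [9, -5, 7, -11, 5, 1]
Stage 3 (CLIP -9 6): clip(9,-9,6)=6, clip(-5,-9,6)=-5, clip(7,-9,6)=6, clip(-11,-9,6)=-9, clip(5,-9,6)=5, clip(1,-9,6)=1 -> [6, -5, 6, -9, 5, 1]
Stage 4 (AMPLIFY -1): 6*-1=-6, -5*-1=5, 6*-1=-6, -9*-1=9, 5*-1=-5, 1*-1=-1 -> [-6, 5, -6, 9, -5, -1]
Stage 5 (AMPLIFY 2): -6*2=-12, 5*2=10, -6*2=-12, 9*2=18, -5*2=-10, -1*2=-2 -> [-12, 10, -12, 18, -10, -2]
Output sum: -8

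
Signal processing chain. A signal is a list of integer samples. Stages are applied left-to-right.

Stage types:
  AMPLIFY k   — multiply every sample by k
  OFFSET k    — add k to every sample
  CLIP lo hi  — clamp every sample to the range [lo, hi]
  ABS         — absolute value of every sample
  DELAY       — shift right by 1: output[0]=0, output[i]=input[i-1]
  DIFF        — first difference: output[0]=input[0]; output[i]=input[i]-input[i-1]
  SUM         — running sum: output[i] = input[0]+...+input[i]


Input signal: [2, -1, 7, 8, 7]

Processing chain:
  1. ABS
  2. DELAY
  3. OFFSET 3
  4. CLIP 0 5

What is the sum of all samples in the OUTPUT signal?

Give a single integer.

Input: [2, -1, 7, 8, 7]
Stage 1 (ABS): |2|=2, |-1|=1, |7|=7, |8|=8, |7|=7 -> [2, 1, 7, 8, 7]
Stage 2 (DELAY): [0, 2, 1, 7, 8] = [0, 2, 1, 7, 8] -> [0, 2, 1, 7, 8]
Stage 3 (OFFSET 3): 0+3=3, 2+3=5, 1+3=4, 7+3=10, 8+3=11 -> [3, 5, 4, 10, 11]
Stage 4 (CLIP 0 5): clip(3,0,5)=3, clip(5,0,5)=5, clip(4,0,5)=4, clip(10,0,5)=5, clip(11,0,5)=5 -> [3, 5, 4, 5, 5]
Output sum: 22

Answer: 22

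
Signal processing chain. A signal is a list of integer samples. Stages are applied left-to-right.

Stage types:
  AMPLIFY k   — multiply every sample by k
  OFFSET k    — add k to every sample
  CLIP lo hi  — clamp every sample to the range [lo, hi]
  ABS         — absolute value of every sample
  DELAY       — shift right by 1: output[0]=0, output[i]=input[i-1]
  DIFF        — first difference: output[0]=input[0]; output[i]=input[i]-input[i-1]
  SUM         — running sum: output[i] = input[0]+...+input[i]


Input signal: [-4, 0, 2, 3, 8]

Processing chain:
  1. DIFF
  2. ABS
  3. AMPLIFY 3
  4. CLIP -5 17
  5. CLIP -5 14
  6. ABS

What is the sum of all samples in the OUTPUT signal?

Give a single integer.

Input: [-4, 0, 2, 3, 8]
Stage 1 (DIFF): s[0]=-4, 0--4=4, 2-0=2, 3-2=1, 8-3=5 -> [-4, 4, 2, 1, 5]
Stage 2 (ABS): |-4|=4, |4|=4, |2|=2, |1|=1, |5|=5 -> [4, 4, 2, 1, 5]
Stage 3 (AMPLIFY 3): 4*3=12, 4*3=12, 2*3=6, 1*3=3, 5*3=15 -> [12, 12, 6, 3, 15]
Stage 4 (CLIP -5 17): clip(12,-5,17)=12, clip(12,-5,17)=12, clip(6,-5,17)=6, clip(3,-5,17)=3, clip(15,-5,17)=15 -> [12, 12, 6, 3, 15]
Stage 5 (CLIP -5 14): clip(12,-5,14)=12, clip(12,-5,14)=12, clip(6,-5,14)=6, clip(3,-5,14)=3, clip(15,-5,14)=14 -> [12, 12, 6, 3, 14]
Stage 6 (ABS): |12|=12, |12|=12, |6|=6, |3|=3, |14|=14 -> [12, 12, 6, 3, 14]
Output sum: 47

Answer: 47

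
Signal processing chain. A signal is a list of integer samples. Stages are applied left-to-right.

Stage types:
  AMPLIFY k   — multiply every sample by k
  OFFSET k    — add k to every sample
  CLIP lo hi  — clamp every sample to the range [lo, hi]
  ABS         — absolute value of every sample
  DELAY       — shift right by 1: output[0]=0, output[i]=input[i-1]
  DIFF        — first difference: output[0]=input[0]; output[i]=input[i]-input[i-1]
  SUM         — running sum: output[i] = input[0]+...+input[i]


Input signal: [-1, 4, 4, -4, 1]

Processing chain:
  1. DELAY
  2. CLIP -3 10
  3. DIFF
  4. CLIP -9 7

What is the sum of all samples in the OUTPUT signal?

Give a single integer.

Answer: -3

Derivation:
Input: [-1, 4, 4, -4, 1]
Stage 1 (DELAY): [0, -1, 4, 4, -4] = [0, -1, 4, 4, -4] -> [0, -1, 4, 4, -4]
Stage 2 (CLIP -3 10): clip(0,-3,10)=0, clip(-1,-3,10)=-1, clip(4,-3,10)=4, clip(4,-3,10)=4, clip(-4,-3,10)=-3 -> [0, -1, 4, 4, -3]
Stage 3 (DIFF): s[0]=0, -1-0=-1, 4--1=5, 4-4=0, -3-4=-7 -> [0, -1, 5, 0, -7]
Stage 4 (CLIP -9 7): clip(0,-9,7)=0, clip(-1,-9,7)=-1, clip(5,-9,7)=5, clip(0,-9,7)=0, clip(-7,-9,7)=-7 -> [0, -1, 5, 0, -7]
Output sum: -3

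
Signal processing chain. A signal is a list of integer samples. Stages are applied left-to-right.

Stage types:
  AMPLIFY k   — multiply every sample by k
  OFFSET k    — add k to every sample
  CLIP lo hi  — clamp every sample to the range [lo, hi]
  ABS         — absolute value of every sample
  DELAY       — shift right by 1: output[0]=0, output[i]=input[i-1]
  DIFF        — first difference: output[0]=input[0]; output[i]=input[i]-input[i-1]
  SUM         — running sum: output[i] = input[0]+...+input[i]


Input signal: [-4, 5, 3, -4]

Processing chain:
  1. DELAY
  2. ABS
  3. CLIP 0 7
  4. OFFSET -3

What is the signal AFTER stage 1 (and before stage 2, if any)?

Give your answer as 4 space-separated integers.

Answer: 0 -4 5 3

Derivation:
Input: [-4, 5, 3, -4]
Stage 1 (DELAY): [0, -4, 5, 3] = [0, -4, 5, 3] -> [0, -4, 5, 3]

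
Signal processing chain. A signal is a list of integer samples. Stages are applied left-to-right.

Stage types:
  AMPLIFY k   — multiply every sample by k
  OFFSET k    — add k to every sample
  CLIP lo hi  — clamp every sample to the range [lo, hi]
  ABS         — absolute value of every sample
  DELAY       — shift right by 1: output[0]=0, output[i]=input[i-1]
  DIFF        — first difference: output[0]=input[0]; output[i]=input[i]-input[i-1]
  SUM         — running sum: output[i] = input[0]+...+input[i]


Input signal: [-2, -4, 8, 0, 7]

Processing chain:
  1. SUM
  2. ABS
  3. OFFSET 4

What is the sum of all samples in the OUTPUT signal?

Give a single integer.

Answer: 41

Derivation:
Input: [-2, -4, 8, 0, 7]
Stage 1 (SUM): sum[0..0]=-2, sum[0..1]=-6, sum[0..2]=2, sum[0..3]=2, sum[0..4]=9 -> [-2, -6, 2, 2, 9]
Stage 2 (ABS): |-2|=2, |-6|=6, |2|=2, |2|=2, |9|=9 -> [2, 6, 2, 2, 9]
Stage 3 (OFFSET 4): 2+4=6, 6+4=10, 2+4=6, 2+4=6, 9+4=13 -> [6, 10, 6, 6, 13]
Output sum: 41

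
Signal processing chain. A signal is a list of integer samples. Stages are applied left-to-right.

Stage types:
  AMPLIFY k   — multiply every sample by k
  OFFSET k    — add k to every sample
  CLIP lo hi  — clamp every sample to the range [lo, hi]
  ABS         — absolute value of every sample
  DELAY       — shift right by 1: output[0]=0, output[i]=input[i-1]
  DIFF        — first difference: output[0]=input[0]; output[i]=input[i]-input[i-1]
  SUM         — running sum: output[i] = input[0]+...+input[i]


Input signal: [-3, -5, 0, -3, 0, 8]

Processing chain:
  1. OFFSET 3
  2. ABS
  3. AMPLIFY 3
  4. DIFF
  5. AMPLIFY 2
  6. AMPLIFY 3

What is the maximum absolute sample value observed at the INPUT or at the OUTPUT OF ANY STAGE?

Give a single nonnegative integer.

Input: [-3, -5, 0, -3, 0, 8] (max |s|=8)
Stage 1 (OFFSET 3): -3+3=0, -5+3=-2, 0+3=3, -3+3=0, 0+3=3, 8+3=11 -> [0, -2, 3, 0, 3, 11] (max |s|=11)
Stage 2 (ABS): |0|=0, |-2|=2, |3|=3, |0|=0, |3|=3, |11|=11 -> [0, 2, 3, 0, 3, 11] (max |s|=11)
Stage 3 (AMPLIFY 3): 0*3=0, 2*3=6, 3*3=9, 0*3=0, 3*3=9, 11*3=33 -> [0, 6, 9, 0, 9, 33] (max |s|=33)
Stage 4 (DIFF): s[0]=0, 6-0=6, 9-6=3, 0-9=-9, 9-0=9, 33-9=24 -> [0, 6, 3, -9, 9, 24] (max |s|=24)
Stage 5 (AMPLIFY 2): 0*2=0, 6*2=12, 3*2=6, -9*2=-18, 9*2=18, 24*2=48 -> [0, 12, 6, -18, 18, 48] (max |s|=48)
Stage 6 (AMPLIFY 3): 0*3=0, 12*3=36, 6*3=18, -18*3=-54, 18*3=54, 48*3=144 -> [0, 36, 18, -54, 54, 144] (max |s|=144)
Overall max amplitude: 144

Answer: 144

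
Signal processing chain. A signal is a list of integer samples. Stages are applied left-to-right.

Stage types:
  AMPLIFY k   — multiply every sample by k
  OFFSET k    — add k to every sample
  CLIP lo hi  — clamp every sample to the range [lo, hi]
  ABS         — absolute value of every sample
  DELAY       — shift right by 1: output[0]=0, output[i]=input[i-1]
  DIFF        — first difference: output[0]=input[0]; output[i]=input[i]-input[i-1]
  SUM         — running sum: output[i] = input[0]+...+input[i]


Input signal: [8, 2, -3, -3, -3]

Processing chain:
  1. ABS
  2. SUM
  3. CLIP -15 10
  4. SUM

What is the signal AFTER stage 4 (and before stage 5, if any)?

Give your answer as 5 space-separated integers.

Input: [8, 2, -3, -3, -3]
Stage 1 (ABS): |8|=8, |2|=2, |-3|=3, |-3|=3, |-3|=3 -> [8, 2, 3, 3, 3]
Stage 2 (SUM): sum[0..0]=8, sum[0..1]=10, sum[0..2]=13, sum[0..3]=16, sum[0..4]=19 -> [8, 10, 13, 16, 19]
Stage 3 (CLIP -15 10): clip(8,-15,10)=8, clip(10,-15,10)=10, clip(13,-15,10)=10, clip(16,-15,10)=10, clip(19,-15,10)=10 -> [8, 10, 10, 10, 10]
Stage 4 (SUM): sum[0..0]=8, sum[0..1]=18, sum[0..2]=28, sum[0..3]=38, sum[0..4]=48 -> [8, 18, 28, 38, 48]

Answer: 8 18 28 38 48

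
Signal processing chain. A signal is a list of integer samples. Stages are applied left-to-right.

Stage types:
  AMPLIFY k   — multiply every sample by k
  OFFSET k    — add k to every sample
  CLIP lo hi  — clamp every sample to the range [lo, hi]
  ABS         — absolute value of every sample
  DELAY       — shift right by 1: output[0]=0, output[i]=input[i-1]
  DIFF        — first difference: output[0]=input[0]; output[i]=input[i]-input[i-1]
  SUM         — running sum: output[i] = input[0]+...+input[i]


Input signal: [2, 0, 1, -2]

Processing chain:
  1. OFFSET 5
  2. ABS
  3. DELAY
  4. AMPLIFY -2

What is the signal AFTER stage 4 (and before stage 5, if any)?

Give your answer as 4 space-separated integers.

Answer: 0 -14 -10 -12

Derivation:
Input: [2, 0, 1, -2]
Stage 1 (OFFSET 5): 2+5=7, 0+5=5, 1+5=6, -2+5=3 -> [7, 5, 6, 3]
Stage 2 (ABS): |7|=7, |5|=5, |6|=6, |3|=3 -> [7, 5, 6, 3]
Stage 3 (DELAY): [0, 7, 5, 6] = [0, 7, 5, 6] -> [0, 7, 5, 6]
Stage 4 (AMPLIFY -2): 0*-2=0, 7*-2=-14, 5*-2=-10, 6*-2=-12 -> [0, -14, -10, -12]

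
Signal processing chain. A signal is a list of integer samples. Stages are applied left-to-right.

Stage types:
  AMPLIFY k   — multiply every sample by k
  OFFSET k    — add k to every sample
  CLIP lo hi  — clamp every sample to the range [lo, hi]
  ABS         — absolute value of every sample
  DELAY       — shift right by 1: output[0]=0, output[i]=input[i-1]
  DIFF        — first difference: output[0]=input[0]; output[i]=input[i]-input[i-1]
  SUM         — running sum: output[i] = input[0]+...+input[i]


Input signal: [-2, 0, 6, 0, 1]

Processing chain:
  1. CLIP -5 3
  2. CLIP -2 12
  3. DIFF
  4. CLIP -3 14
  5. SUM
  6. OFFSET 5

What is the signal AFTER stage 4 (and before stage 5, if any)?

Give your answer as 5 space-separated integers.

Input: [-2, 0, 6, 0, 1]
Stage 1 (CLIP -5 3): clip(-2,-5,3)=-2, clip(0,-5,3)=0, clip(6,-5,3)=3, clip(0,-5,3)=0, clip(1,-5,3)=1 -> [-2, 0, 3, 0, 1]
Stage 2 (CLIP -2 12): clip(-2,-2,12)=-2, clip(0,-2,12)=0, clip(3,-2,12)=3, clip(0,-2,12)=0, clip(1,-2,12)=1 -> [-2, 0, 3, 0, 1]
Stage 3 (DIFF): s[0]=-2, 0--2=2, 3-0=3, 0-3=-3, 1-0=1 -> [-2, 2, 3, -3, 1]
Stage 4 (CLIP -3 14): clip(-2,-3,14)=-2, clip(2,-3,14)=2, clip(3,-3,14)=3, clip(-3,-3,14)=-3, clip(1,-3,14)=1 -> [-2, 2, 3, -3, 1]

Answer: -2 2 3 -3 1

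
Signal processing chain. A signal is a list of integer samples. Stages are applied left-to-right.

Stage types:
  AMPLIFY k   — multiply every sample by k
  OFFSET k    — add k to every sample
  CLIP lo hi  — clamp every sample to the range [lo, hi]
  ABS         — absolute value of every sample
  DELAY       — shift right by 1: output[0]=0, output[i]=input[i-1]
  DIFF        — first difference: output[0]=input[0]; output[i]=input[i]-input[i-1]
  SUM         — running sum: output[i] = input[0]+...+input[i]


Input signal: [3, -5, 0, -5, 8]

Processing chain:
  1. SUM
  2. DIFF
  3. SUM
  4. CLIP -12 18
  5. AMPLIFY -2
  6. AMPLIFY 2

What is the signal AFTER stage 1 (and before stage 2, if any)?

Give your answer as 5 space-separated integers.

Answer: 3 -2 -2 -7 1

Derivation:
Input: [3, -5, 0, -5, 8]
Stage 1 (SUM): sum[0..0]=3, sum[0..1]=-2, sum[0..2]=-2, sum[0..3]=-7, sum[0..4]=1 -> [3, -2, -2, -7, 1]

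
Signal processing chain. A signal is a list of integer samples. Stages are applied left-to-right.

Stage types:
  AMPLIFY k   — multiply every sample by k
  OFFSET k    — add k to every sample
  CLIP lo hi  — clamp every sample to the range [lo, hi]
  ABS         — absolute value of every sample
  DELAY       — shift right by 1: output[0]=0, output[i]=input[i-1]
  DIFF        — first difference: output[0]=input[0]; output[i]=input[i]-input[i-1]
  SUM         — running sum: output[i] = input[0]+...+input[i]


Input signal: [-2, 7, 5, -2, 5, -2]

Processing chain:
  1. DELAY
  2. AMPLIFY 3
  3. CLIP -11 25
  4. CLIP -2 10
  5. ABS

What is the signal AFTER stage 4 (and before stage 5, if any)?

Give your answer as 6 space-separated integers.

Input: [-2, 7, 5, -2, 5, -2]
Stage 1 (DELAY): [0, -2, 7, 5, -2, 5] = [0, -2, 7, 5, -2, 5] -> [0, -2, 7, 5, -2, 5]
Stage 2 (AMPLIFY 3): 0*3=0, -2*3=-6, 7*3=21, 5*3=15, -2*3=-6, 5*3=15 -> [0, -6, 21, 15, -6, 15]
Stage 3 (CLIP -11 25): clip(0,-11,25)=0, clip(-6,-11,25)=-6, clip(21,-11,25)=21, clip(15,-11,25)=15, clip(-6,-11,25)=-6, clip(15,-11,25)=15 -> [0, -6, 21, 15, -6, 15]
Stage 4 (CLIP -2 10): clip(0,-2,10)=0, clip(-6,-2,10)=-2, clip(21,-2,10)=10, clip(15,-2,10)=10, clip(-6,-2,10)=-2, clip(15,-2,10)=10 -> [0, -2, 10, 10, -2, 10]

Answer: 0 -2 10 10 -2 10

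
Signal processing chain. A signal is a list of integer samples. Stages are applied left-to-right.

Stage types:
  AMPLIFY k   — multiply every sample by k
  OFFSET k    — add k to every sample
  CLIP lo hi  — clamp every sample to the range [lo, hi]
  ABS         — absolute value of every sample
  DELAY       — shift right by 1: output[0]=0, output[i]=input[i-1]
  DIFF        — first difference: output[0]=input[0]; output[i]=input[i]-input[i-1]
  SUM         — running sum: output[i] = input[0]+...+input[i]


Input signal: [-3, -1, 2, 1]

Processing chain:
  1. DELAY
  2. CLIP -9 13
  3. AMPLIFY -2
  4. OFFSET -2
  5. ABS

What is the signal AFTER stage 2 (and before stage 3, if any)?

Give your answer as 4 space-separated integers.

Answer: 0 -3 -1 2

Derivation:
Input: [-3, -1, 2, 1]
Stage 1 (DELAY): [0, -3, -1, 2] = [0, -3, -1, 2] -> [0, -3, -1, 2]
Stage 2 (CLIP -9 13): clip(0,-9,13)=0, clip(-3,-9,13)=-3, clip(-1,-9,13)=-1, clip(2,-9,13)=2 -> [0, -3, -1, 2]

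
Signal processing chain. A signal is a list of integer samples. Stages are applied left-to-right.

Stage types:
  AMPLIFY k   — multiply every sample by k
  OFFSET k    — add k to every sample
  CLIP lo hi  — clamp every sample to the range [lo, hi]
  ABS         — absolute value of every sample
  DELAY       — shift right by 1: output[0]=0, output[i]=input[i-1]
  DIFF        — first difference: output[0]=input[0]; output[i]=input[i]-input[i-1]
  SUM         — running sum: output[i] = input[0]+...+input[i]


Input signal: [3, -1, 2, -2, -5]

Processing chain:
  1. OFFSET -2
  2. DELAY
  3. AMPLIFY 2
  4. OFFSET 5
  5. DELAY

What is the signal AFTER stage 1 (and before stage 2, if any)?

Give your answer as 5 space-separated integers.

Answer: 1 -3 0 -4 -7

Derivation:
Input: [3, -1, 2, -2, -5]
Stage 1 (OFFSET -2): 3+-2=1, -1+-2=-3, 2+-2=0, -2+-2=-4, -5+-2=-7 -> [1, -3, 0, -4, -7]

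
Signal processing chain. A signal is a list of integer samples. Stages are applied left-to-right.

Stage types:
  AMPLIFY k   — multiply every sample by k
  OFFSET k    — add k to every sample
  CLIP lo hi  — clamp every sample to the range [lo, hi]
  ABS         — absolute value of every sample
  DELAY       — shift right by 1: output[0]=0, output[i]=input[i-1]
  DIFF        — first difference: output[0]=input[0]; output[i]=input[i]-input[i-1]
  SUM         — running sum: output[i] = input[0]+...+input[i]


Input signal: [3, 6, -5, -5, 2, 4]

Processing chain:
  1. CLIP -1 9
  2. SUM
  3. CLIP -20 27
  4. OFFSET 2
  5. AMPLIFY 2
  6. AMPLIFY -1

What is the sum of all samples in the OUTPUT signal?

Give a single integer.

Input: [3, 6, -5, -5, 2, 4]
Stage 1 (CLIP -1 9): clip(3,-1,9)=3, clip(6,-1,9)=6, clip(-5,-1,9)=-1, clip(-5,-1,9)=-1, clip(2,-1,9)=2, clip(4,-1,9)=4 -> [3, 6, -1, -1, 2, 4]
Stage 2 (SUM): sum[0..0]=3, sum[0..1]=9, sum[0..2]=8, sum[0..3]=7, sum[0..4]=9, sum[0..5]=13 -> [3, 9, 8, 7, 9, 13]
Stage 3 (CLIP -20 27): clip(3,-20,27)=3, clip(9,-20,27)=9, clip(8,-20,27)=8, clip(7,-20,27)=7, clip(9,-20,27)=9, clip(13,-20,27)=13 -> [3, 9, 8, 7, 9, 13]
Stage 4 (OFFSET 2): 3+2=5, 9+2=11, 8+2=10, 7+2=9, 9+2=11, 13+2=15 -> [5, 11, 10, 9, 11, 15]
Stage 5 (AMPLIFY 2): 5*2=10, 11*2=22, 10*2=20, 9*2=18, 11*2=22, 15*2=30 -> [10, 22, 20, 18, 22, 30]
Stage 6 (AMPLIFY -1): 10*-1=-10, 22*-1=-22, 20*-1=-20, 18*-1=-18, 22*-1=-22, 30*-1=-30 -> [-10, -22, -20, -18, -22, -30]
Output sum: -122

Answer: -122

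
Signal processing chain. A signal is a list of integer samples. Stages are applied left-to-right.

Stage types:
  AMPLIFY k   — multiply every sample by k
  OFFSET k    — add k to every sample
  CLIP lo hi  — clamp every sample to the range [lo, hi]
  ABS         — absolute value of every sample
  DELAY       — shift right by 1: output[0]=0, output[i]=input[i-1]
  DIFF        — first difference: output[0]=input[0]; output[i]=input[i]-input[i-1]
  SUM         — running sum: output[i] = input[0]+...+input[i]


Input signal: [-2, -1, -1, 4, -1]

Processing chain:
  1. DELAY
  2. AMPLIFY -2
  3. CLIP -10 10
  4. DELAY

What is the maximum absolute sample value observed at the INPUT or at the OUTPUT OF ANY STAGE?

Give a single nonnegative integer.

Answer: 8

Derivation:
Input: [-2, -1, -1, 4, -1] (max |s|=4)
Stage 1 (DELAY): [0, -2, -1, -1, 4] = [0, -2, -1, -1, 4] -> [0, -2, -1, -1, 4] (max |s|=4)
Stage 2 (AMPLIFY -2): 0*-2=0, -2*-2=4, -1*-2=2, -1*-2=2, 4*-2=-8 -> [0, 4, 2, 2, -8] (max |s|=8)
Stage 3 (CLIP -10 10): clip(0,-10,10)=0, clip(4,-10,10)=4, clip(2,-10,10)=2, clip(2,-10,10)=2, clip(-8,-10,10)=-8 -> [0, 4, 2, 2, -8] (max |s|=8)
Stage 4 (DELAY): [0, 0, 4, 2, 2] = [0, 0, 4, 2, 2] -> [0, 0, 4, 2, 2] (max |s|=4)
Overall max amplitude: 8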